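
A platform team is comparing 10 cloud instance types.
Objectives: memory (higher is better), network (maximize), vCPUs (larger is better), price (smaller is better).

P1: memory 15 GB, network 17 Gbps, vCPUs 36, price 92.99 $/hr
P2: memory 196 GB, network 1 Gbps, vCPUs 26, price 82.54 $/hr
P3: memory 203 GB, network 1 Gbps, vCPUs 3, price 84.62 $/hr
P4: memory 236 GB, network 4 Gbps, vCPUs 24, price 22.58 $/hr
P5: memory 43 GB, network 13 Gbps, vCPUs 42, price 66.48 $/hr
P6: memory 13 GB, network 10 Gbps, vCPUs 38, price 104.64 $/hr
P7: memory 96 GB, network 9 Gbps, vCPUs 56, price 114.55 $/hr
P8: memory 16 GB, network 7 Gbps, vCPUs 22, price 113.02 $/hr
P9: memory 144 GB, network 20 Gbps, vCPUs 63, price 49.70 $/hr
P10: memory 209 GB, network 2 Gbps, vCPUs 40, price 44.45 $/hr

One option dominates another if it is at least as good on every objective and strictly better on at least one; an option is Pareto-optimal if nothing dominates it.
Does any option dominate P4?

No

P1: worse on memory (15 vs 236).
P2: worse on memory (196 vs 236).
P3: worse on memory (203 vs 236).
P5: worse on memory (43 vs 236).
P6: worse on memory (13 vs 236).
P7: worse on memory (96 vs 236).
P8: worse on memory (16 vs 236).
P9: worse on memory (144 vs 236).
P10: worse on memory (209 vs 236).
No option is at least as good as P4 on every objective and strictly better on one.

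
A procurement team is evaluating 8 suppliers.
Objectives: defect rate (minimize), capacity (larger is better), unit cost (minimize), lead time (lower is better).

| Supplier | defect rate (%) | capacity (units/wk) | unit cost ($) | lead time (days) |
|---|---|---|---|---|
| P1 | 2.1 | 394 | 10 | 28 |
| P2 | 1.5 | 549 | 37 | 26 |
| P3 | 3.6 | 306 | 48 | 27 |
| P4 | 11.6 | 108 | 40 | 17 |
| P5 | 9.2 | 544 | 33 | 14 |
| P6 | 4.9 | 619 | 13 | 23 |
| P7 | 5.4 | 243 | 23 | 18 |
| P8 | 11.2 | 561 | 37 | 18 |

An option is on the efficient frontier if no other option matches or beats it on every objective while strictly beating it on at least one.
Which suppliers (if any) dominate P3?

P2: defect rate 1.5≤3.6, capacity 549≥306, unit cost 37≤48, lead time 26≤27 — dominates P3.
Others (P1, P4, P5, P6, P7, P8) are each worse than P3 on at least one objective.

P2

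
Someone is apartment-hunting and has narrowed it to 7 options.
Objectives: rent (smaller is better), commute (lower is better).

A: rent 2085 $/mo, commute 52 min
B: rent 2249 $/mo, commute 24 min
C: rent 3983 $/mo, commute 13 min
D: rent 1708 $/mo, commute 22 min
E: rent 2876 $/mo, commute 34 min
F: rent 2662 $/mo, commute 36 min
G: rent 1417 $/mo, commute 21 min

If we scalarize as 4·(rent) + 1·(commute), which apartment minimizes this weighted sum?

A: 4·2085 + 1·52 = 8392
B: 4·2249 + 1·24 = 9020
C: 4·3983 + 1·13 = 15945
D: 4·1708 + 1·22 = 6854
E: 4·2876 + 1·34 = 11538
F: 4·2662 + 1·36 = 10684
G: 4·1417 + 1·21 = 5689
Lowest: G at 5689.

G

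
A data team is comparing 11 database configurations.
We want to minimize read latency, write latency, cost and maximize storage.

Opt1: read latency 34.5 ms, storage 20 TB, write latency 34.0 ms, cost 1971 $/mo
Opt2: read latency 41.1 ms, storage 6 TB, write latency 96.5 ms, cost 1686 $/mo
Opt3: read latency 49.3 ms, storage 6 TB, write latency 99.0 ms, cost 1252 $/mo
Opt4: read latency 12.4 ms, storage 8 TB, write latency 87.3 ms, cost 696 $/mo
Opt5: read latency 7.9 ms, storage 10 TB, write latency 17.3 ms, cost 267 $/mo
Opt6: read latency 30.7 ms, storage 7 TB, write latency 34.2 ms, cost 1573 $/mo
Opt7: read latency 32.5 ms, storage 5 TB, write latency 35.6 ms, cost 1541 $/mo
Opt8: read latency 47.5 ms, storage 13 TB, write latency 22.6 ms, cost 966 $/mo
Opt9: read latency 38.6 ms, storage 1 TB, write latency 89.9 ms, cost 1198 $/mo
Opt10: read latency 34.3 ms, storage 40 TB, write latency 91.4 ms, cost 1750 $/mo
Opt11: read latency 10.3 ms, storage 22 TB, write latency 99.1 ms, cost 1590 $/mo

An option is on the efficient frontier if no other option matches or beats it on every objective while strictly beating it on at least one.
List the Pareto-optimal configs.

Opt1: not dominated.
Opt2: dominated by Opt4 (read latency 12.4≤41.1, storage 8≥6, write latency 87.3≤96.5, cost 696≤1686).
Opt3: dominated by Opt4 (read latency 12.4≤49.3, storage 8≥6, write latency 87.3≤99.0, cost 696≤1252).
Opt4: dominated by Opt5 (read latency 7.9≤12.4, storage 10≥8, write latency 17.3≤87.3, cost 267≤696).
Opt5: not dominated (best read latency).
Opt6: dominated by Opt5 (read latency 7.9≤30.7, storage 10≥7, write latency 17.3≤34.2, cost 267≤1573).
Opt7: dominated by Opt5 (read latency 7.9≤32.5, storage 10≥5, write latency 17.3≤35.6, cost 267≤1541).
Opt8: not dominated.
Opt9: dominated by Opt4 (read latency 12.4≤38.6, storage 8≥1, write latency 87.3≤89.9, cost 696≤1198).
Opt10: not dominated (best storage).
Opt11: not dominated.

Opt1, Opt5, Opt8, Opt10, Opt11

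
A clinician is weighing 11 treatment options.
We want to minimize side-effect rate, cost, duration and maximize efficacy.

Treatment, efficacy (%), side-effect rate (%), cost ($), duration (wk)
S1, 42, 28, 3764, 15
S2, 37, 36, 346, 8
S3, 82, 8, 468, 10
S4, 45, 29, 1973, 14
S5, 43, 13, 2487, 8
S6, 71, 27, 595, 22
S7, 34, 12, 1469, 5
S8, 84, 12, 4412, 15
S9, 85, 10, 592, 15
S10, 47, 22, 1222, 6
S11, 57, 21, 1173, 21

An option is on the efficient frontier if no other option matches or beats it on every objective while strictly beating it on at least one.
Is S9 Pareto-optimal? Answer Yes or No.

Yes

S1: worse on efficacy (42 vs 85).
S2: worse on efficacy (37 vs 85).
S3: worse on efficacy (82 vs 85).
S4: worse on efficacy (45 vs 85).
S5: worse on efficacy (43 vs 85).
S6: worse on efficacy (71 vs 85).
S7: worse on efficacy (34 vs 85).
S8: worse on efficacy (84 vs 85).
S10: worse on efficacy (47 vs 85).
S11: worse on efficacy (57 vs 85).
No option is at least as good as S9 on every objective and strictly better on one.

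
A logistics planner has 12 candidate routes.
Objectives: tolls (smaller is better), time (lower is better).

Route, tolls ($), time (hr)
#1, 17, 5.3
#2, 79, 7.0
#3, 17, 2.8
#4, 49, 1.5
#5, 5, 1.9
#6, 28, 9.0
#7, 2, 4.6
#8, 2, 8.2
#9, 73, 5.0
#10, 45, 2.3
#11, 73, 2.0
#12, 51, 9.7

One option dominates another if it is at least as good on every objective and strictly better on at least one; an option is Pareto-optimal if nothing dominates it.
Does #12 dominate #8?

#12 vs #8: #12 is worse on tolls (51 vs 2), so it does not dominate #8.

No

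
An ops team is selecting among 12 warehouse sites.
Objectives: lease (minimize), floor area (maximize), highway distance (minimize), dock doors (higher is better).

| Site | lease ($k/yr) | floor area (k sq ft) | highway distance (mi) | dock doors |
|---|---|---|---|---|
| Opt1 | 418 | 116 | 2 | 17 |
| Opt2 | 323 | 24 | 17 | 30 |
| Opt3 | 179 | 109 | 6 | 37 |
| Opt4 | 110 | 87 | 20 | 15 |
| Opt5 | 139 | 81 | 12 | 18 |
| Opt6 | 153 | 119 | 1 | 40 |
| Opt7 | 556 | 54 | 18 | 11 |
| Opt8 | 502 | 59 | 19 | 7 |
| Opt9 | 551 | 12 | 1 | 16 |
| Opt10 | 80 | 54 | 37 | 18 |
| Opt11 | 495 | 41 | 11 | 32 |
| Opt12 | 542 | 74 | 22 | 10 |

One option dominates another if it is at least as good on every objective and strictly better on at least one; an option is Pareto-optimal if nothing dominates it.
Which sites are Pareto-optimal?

Opt1: dominated by Opt6 (lease 153≤418, floor area 119≥116, highway distance 1≤2, dock doors 40≥17).
Opt2: dominated by Opt3 (lease 179≤323, floor area 109≥24, highway distance 6≤17, dock doors 37≥30).
Opt3: dominated by Opt6 (lease 153≤179, floor area 119≥109, highway distance 1≤6, dock doors 40≥37).
Opt4: not dominated.
Opt5: not dominated.
Opt6: not dominated (best floor area).
Opt7: dominated by Opt1 (lease 418≤556, floor area 116≥54, highway distance 2≤18, dock doors 17≥11).
Opt8: dominated by Opt1 (lease 418≤502, floor area 116≥59, highway distance 2≤19, dock doors 17≥7).
Opt9: dominated by Opt6 (lease 153≤551, floor area 119≥12, highway distance 1≤1, dock doors 40≥16).
Opt10: not dominated (best lease).
Opt11: dominated by Opt3 (lease 179≤495, floor area 109≥41, highway distance 6≤11, dock doors 37≥32).
Opt12: dominated by Opt1 (lease 418≤542, floor area 116≥74, highway distance 2≤22, dock doors 17≥10).

Opt4, Opt5, Opt6, Opt10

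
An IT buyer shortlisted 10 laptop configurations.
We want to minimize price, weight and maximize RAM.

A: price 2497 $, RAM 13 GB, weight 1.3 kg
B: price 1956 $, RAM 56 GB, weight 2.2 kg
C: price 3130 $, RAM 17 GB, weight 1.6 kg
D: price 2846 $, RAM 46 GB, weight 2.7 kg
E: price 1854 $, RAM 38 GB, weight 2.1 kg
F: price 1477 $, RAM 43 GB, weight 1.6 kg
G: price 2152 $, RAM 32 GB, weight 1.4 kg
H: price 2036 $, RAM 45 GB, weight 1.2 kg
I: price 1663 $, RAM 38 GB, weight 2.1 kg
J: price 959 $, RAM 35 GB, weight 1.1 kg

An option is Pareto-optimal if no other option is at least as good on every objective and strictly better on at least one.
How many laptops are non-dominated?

4

A: dominated by H (price 2036≤2497, RAM 45≥13, weight 1.2≤1.3).
B: not dominated (best RAM).
C: dominated by F (price 1477≤3130, RAM 43≥17, weight 1.6≤1.6).
D: dominated by B (price 1956≤2846, RAM 56≥46, weight 2.2≤2.7).
E: dominated by F (price 1477≤1854, RAM 43≥38, weight 1.6≤2.1).
F: not dominated.
G: dominated by H (price 2036≤2152, RAM 45≥32, weight 1.2≤1.4).
H: not dominated.
I: dominated by F (price 1477≤1663, RAM 43≥38, weight 1.6≤2.1).
J: not dominated (best price).
Pareto-optimal: B, F, H, J → 4.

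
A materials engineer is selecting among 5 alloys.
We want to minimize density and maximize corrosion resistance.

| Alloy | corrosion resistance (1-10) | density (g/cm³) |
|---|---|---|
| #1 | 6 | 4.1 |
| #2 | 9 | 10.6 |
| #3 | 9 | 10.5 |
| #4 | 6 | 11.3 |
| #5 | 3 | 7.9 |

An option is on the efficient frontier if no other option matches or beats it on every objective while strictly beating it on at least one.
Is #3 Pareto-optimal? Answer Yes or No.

#1: worse on corrosion resistance (6 vs 9).
#2: worse on density (10.6 vs 10.5).
#4: worse on corrosion resistance (6 vs 9).
#5: worse on corrosion resistance (3 vs 9).
No option is at least as good as #3 on every objective and strictly better on one.

Yes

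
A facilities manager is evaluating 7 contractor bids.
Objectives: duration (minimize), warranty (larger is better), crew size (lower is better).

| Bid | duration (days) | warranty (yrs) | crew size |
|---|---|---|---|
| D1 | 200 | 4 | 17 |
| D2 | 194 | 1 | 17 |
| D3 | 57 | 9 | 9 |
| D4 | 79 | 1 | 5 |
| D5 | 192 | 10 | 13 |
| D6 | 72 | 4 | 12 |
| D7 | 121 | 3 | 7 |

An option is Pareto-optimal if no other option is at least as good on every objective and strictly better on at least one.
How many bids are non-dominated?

4

D1: dominated by D3 (duration 57≤200, warranty 9≥4, crew size 9≤17).
D2: dominated by D3 (duration 57≤194, warranty 9≥1, crew size 9≤17).
D3: not dominated (best duration).
D4: not dominated (best crew size).
D5: not dominated (best warranty).
D6: dominated by D3 (duration 57≤72, warranty 9≥4, crew size 9≤12).
D7: not dominated.
Pareto-optimal: D3, D4, D5, D7 → 4.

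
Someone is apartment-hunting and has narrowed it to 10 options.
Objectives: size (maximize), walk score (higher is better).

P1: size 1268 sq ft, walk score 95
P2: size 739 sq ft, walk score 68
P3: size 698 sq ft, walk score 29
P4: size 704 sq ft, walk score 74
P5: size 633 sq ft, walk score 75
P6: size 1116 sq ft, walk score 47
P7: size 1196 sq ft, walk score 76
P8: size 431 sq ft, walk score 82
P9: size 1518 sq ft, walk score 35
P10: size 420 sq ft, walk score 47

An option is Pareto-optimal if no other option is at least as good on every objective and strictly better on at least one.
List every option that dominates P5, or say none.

P1: size 1268≥633, walk score 95≥75 — dominates P5.
P7: size 1196≥633, walk score 76≥75 — dominates P5.
Others (P2, P3, P4, P6, P8, P9, P10) are each worse than P5 on at least one objective.

P1, P7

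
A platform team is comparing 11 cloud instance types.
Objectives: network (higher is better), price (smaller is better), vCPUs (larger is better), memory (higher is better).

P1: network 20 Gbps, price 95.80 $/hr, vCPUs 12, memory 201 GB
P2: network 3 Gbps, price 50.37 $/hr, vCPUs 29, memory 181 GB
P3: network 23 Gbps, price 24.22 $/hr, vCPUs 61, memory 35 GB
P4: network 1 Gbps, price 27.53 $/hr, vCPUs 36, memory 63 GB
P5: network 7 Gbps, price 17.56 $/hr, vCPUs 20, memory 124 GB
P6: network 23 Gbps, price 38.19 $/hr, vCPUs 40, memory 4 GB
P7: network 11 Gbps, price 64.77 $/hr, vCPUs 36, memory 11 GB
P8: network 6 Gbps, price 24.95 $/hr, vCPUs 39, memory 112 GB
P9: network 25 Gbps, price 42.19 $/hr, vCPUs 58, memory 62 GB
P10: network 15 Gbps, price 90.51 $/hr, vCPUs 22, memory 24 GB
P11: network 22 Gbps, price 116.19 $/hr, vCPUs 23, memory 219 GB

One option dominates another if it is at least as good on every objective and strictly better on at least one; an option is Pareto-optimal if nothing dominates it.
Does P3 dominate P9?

No

P3 vs P9: P3 is worse on network (23 vs 25), so it does not dominate P9.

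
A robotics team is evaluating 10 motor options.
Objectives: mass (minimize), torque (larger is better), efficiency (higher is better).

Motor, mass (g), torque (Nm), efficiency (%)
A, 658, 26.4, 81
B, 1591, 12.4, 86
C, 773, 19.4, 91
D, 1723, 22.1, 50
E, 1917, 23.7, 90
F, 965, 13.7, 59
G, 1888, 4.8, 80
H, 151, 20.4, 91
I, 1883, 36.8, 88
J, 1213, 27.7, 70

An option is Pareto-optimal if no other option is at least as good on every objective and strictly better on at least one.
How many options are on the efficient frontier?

A: not dominated.
B: dominated by C (mass 773≤1591, torque 19.4≥12.4, efficiency 91≥86).
C: dominated by H (mass 151≤773, torque 20.4≥19.4, efficiency 91≥91).
D: dominated by A (mass 658≤1723, torque 26.4≥22.1, efficiency 81≥50).
E: not dominated.
F: dominated by A (mass 658≤965, torque 26.4≥13.7, efficiency 81≥59).
G: dominated by A (mass 658≤1888, torque 26.4≥4.8, efficiency 81≥80).
H: not dominated (best mass).
I: not dominated (best torque).
J: not dominated.
Pareto-optimal: A, E, H, I, J → 5.

5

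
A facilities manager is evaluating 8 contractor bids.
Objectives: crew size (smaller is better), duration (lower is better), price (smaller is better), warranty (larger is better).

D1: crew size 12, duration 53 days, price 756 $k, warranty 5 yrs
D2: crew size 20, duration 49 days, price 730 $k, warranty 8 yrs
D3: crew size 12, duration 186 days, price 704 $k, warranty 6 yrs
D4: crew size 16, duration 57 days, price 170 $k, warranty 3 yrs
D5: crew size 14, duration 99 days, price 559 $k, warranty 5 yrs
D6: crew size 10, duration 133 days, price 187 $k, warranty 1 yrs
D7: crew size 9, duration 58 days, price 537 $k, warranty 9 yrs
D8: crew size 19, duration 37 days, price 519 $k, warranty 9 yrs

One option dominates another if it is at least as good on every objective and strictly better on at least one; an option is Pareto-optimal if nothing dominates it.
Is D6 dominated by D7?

No

D7 vs D6: D7 is worse on price (537 vs 187), so it does not dominate D6.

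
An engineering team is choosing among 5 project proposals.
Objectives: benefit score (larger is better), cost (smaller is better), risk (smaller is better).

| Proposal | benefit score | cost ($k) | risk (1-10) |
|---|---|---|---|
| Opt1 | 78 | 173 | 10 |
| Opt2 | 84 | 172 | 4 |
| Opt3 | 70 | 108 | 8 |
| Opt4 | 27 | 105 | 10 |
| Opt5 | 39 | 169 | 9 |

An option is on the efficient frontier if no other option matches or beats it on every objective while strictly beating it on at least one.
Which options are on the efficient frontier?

Opt2, Opt3, Opt4

Opt1: dominated by Opt2 (benefit score 84≥78, cost 172≤173, risk 4≤10).
Opt2: not dominated (best benefit score).
Opt3: not dominated.
Opt4: not dominated (best cost).
Opt5: dominated by Opt3 (benefit score 70≥39, cost 108≤169, risk 8≤9).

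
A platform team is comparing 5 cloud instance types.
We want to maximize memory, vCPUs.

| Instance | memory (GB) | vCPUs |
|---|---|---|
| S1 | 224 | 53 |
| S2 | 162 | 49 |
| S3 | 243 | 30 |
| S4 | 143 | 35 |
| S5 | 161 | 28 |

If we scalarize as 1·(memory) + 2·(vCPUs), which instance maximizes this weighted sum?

S1: 1·224 + 2·53 = 330
S2: 1·162 + 2·49 = 260
S3: 1·243 + 2·30 = 303
S4: 1·143 + 2·35 = 213
S5: 1·161 + 2·28 = 217
Highest: S1 at 330.

S1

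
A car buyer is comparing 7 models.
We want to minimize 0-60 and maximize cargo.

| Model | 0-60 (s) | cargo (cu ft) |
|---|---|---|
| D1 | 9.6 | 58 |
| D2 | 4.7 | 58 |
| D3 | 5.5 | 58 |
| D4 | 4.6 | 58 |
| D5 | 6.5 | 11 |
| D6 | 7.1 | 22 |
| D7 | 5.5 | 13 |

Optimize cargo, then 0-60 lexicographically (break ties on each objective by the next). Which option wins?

First maximize cargo: best is 58, kept {D1, D2, D3, D4}.
Then minimize 0-60: best is 4.6, kept {D4}.

D4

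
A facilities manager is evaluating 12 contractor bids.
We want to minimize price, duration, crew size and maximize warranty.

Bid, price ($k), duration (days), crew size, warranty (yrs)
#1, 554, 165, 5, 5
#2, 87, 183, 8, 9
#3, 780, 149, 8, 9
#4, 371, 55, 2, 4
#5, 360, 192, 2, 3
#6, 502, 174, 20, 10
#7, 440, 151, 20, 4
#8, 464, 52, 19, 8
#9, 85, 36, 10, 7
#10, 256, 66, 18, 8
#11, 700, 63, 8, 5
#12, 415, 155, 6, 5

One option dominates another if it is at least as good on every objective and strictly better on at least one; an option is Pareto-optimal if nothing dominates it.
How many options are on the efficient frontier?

#1: not dominated.
#2: not dominated.
#3: not dominated.
#4: not dominated.
#5: not dominated.
#6: not dominated (best warranty).
#7: dominated by #4 (price 371≤440, duration 55≤151, crew size 2≤20, warranty 4≥4).
#8: not dominated.
#9: not dominated (best price).
#10: not dominated.
#11: not dominated.
#12: not dominated.
Pareto-optimal: #1, #2, #3, #4, #5, #6, #8, #9, #10, #11, #12 → 11.

11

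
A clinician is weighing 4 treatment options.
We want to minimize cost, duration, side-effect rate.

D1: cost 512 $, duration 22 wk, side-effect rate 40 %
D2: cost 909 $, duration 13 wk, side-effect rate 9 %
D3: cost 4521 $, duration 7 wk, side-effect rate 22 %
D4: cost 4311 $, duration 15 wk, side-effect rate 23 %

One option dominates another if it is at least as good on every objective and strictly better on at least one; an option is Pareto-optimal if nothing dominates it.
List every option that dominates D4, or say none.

D2: cost 909≤4311, duration 13≤15, side-effect rate 9≤23 — dominates D4.
Others (D1, D3) are each worse than D4 on at least one objective.

D2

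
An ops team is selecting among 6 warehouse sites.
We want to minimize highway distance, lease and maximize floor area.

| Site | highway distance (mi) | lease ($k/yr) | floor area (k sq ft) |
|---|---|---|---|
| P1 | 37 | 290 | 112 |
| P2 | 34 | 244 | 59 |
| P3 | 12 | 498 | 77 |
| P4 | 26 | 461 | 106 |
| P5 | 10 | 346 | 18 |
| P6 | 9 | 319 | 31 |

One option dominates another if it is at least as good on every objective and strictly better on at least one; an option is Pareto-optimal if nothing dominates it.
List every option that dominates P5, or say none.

P6

P6: highway distance 9≤10, lease 319≤346, floor area 31≥18 — dominates P5.
Others (P1, P2, P3, P4) are each worse than P5 on at least one objective.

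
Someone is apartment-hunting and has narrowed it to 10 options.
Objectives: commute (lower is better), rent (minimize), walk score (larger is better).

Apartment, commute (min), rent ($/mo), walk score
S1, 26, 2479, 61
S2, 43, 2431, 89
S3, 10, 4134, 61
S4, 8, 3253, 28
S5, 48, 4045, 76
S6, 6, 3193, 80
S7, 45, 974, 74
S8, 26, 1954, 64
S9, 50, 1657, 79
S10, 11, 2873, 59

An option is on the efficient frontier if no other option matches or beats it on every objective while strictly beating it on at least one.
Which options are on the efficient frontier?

S2, S6, S7, S8, S9, S10

S1: dominated by S8 (commute 26≤26, rent 1954≤2479, walk score 64≥61).
S2: not dominated (best walk score).
S3: dominated by S6 (commute 6≤10, rent 3193≤4134, walk score 80≥61).
S4: dominated by S6 (commute 6≤8, rent 3193≤3253, walk score 80≥28).
S5: dominated by S2 (commute 43≤48, rent 2431≤4045, walk score 89≥76).
S6: not dominated (best commute).
S7: not dominated (best rent).
S8: not dominated.
S9: not dominated.
S10: not dominated.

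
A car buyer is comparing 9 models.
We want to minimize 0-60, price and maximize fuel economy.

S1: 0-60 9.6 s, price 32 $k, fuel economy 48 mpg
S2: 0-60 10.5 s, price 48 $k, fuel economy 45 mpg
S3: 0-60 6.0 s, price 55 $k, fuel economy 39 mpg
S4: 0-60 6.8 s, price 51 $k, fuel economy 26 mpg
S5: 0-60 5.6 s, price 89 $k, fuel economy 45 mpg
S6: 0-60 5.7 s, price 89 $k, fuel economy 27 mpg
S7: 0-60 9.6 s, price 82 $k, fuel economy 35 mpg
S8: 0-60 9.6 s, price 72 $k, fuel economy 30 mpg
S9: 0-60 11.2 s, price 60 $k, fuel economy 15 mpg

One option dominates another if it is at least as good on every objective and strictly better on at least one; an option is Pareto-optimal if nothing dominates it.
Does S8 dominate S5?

S8 vs S5: S8 is worse on 0-60 (9.6 vs 5.6), so it does not dominate S5.

No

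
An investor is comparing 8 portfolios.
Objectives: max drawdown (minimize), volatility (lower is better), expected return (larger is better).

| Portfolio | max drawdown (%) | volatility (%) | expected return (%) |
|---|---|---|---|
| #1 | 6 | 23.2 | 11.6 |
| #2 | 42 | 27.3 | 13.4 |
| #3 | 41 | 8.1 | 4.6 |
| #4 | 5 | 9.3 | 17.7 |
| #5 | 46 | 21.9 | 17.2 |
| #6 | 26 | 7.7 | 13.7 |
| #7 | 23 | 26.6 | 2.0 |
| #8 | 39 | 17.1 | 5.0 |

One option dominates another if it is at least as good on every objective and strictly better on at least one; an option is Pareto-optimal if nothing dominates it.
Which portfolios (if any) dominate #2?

#4, #6

#4: max drawdown 5≤42, volatility 9.3≤27.3, expected return 17.7≥13.4 — dominates #2.
#6: max drawdown 26≤42, volatility 7.7≤27.3, expected return 13.7≥13.4 — dominates #2.
Others (#1, #3, #5, #7, #8) are each worse than #2 on at least one objective.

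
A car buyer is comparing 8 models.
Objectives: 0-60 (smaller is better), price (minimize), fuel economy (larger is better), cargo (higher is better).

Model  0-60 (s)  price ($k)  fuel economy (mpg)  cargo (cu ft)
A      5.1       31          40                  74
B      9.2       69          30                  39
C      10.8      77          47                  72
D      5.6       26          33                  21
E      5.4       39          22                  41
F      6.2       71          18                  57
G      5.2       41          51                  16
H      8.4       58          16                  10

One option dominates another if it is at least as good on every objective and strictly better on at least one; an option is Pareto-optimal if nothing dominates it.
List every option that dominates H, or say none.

A, D, E, G

A: 0-60 5.1≤8.4, price 31≤58, fuel economy 40≥16, cargo 74≥10 — dominates H.
D: 0-60 5.6≤8.4, price 26≤58, fuel economy 33≥16, cargo 21≥10 — dominates H.
E: 0-60 5.4≤8.4, price 39≤58, fuel economy 22≥16, cargo 41≥10 — dominates H.
G: 0-60 5.2≤8.4, price 41≤58, fuel economy 51≥16, cargo 16≥10 — dominates H.
Others (B, C, F) are each worse than H on at least one objective.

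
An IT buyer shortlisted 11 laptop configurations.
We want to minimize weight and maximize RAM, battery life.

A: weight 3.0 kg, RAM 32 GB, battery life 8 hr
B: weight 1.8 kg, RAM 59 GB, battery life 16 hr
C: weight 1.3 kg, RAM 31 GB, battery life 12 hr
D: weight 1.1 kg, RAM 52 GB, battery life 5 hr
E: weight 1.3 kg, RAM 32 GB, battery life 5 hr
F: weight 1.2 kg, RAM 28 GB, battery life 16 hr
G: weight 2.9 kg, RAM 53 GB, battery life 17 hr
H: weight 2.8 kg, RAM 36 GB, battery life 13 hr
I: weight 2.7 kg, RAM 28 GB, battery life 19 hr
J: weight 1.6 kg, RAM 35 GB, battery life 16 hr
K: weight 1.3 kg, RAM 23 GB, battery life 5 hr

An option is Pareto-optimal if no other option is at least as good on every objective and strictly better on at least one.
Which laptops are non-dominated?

A: dominated by B (weight 1.8≤3.0, RAM 59≥32, battery life 16≥8).
B: not dominated (best RAM).
C: not dominated.
D: not dominated (best weight).
E: dominated by D (weight 1.1≤1.3, RAM 52≥32, battery life 5≥5).
F: not dominated.
G: not dominated.
H: dominated by B (weight 1.8≤2.8, RAM 59≥36, battery life 16≥13).
I: not dominated (best battery life).
J: not dominated.
K: dominated by C (weight 1.3≤1.3, RAM 31≥23, battery life 12≥5).

B, C, D, F, G, I, J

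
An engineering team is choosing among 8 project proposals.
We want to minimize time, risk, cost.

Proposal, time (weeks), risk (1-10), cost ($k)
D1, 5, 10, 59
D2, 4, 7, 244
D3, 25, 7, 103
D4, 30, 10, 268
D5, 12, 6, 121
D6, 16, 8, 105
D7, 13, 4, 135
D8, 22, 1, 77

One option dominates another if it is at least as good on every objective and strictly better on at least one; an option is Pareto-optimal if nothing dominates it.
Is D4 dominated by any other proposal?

Yes

D1 vs D4: time 5≤30, risk 10≤10, cost 59≤268 — D1 is at least as good on every objective and strictly better on at least one, so D1 dominates D4.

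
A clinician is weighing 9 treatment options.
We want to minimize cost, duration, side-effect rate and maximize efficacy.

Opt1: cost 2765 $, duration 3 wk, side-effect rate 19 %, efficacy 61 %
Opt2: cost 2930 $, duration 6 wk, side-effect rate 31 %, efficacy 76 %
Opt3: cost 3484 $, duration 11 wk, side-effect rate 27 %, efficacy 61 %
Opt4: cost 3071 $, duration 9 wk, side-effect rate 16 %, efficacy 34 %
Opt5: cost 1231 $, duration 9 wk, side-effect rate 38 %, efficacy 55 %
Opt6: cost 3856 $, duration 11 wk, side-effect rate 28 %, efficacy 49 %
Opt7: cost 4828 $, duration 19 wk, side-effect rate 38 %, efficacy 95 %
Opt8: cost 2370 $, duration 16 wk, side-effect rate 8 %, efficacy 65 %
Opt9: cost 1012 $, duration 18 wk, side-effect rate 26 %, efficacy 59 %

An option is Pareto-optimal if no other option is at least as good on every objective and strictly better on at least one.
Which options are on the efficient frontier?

Opt1: not dominated (best duration).
Opt2: not dominated.
Opt3: dominated by Opt1 (cost 2765≤3484, duration 3≤11, side-effect rate 19≤27, efficacy 61≥61).
Opt4: not dominated.
Opt5: not dominated.
Opt6: dominated by Opt1 (cost 2765≤3856, duration 3≤11, side-effect rate 19≤28, efficacy 61≥49).
Opt7: not dominated (best efficacy).
Opt8: not dominated (best side-effect rate).
Opt9: not dominated (best cost).

Opt1, Opt2, Opt4, Opt5, Opt7, Opt8, Opt9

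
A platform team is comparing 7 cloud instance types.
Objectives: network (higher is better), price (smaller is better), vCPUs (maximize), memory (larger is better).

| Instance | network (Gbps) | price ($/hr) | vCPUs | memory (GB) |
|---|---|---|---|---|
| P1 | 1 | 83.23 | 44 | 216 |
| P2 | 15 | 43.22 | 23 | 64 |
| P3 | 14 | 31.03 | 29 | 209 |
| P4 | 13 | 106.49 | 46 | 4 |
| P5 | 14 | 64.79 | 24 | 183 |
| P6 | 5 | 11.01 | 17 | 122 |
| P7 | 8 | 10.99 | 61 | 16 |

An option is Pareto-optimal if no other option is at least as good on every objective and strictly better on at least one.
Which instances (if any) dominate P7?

none

P1: worse on network (1 vs 8).
P2: worse on price (43.22 vs 10.99).
P3: worse on price (31.03 vs 10.99).
P4: worse on price (106.49 vs 10.99).
P5: worse on price (64.79 vs 10.99).
P6: worse on network (5 vs 8).
No option dominates P7.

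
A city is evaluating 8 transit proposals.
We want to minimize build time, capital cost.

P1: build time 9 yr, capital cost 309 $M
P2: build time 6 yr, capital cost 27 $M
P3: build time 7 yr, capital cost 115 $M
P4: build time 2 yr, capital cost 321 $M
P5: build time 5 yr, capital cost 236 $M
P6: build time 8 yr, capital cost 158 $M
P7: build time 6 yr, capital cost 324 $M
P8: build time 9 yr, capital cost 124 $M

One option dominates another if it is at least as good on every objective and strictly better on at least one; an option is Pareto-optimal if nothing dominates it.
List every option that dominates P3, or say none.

P2

P2: build time 6≤7, capital cost 27≤115 — dominates P3.
Others (P1, P4, P5, P6, P7, P8) are each worse than P3 on at least one objective.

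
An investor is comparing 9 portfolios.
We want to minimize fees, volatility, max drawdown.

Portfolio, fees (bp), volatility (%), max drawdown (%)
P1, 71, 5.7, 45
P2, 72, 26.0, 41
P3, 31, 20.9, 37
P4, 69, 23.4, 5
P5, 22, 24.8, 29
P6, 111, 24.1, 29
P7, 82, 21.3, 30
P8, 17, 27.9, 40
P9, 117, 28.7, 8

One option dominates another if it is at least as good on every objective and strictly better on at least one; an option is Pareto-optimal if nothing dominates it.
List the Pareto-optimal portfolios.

P1, P3, P4, P5, P7, P8

P1: not dominated (best volatility).
P2: dominated by P3 (fees 31≤72, volatility 20.9≤26.0, max drawdown 37≤41).
P3: not dominated.
P4: not dominated (best max drawdown).
P5: not dominated.
P6: dominated by P4 (fees 69≤111, volatility 23.4≤24.1, max drawdown 5≤29).
P7: not dominated.
P8: not dominated (best fees).
P9: dominated by P4 (fees 69≤117, volatility 23.4≤28.7, max drawdown 5≤8).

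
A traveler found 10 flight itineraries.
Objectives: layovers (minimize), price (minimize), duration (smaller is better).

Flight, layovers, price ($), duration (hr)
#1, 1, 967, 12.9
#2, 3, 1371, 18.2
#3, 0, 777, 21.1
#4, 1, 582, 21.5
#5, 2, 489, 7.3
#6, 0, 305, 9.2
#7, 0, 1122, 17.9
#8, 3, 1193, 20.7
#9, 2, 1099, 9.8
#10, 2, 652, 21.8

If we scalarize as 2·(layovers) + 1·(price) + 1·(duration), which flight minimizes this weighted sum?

#1: 2·1 + 1·967 + 1·12.9 = 981.9
#2: 2·3 + 1·1371 + 1·18.2 = 1395.2
#3: 2·0 + 1·777 + 1·21.1 = 798.1
#4: 2·1 + 1·582 + 1·21.5 = 605.5
#5: 2·2 + 1·489 + 1·7.3 = 500.3
#6: 2·0 + 1·305 + 1·9.2 = 314.2
#7: 2·0 + 1·1122 + 1·17.9 = 1139.9
#8: 2·3 + 1·1193 + 1·20.7 = 1219.7
#9: 2·2 + 1·1099 + 1·9.8 = 1112.8
#10: 2·2 + 1·652 + 1·21.8 = 677.8
Lowest: #6 at 314.2.

#6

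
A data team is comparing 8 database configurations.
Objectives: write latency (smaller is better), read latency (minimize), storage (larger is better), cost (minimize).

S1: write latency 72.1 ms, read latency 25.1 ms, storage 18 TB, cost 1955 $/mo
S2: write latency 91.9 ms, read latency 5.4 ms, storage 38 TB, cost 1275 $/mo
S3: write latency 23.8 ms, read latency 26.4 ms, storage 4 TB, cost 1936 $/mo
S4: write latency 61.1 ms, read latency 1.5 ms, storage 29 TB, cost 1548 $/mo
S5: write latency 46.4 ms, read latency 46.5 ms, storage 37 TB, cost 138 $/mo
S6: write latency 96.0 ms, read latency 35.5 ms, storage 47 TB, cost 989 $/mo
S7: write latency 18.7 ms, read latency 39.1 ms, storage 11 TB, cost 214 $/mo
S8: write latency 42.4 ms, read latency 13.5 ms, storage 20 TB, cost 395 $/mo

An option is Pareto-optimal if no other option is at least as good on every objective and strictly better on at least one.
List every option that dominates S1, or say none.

S4: write latency 61.1≤72.1, read latency 1.5≤25.1, storage 29≥18, cost 1548≤1955 — dominates S1.
S8: write latency 42.4≤72.1, read latency 13.5≤25.1, storage 20≥18, cost 395≤1955 — dominates S1.
Others (S2, S3, S5, S6, S7) are each worse than S1 on at least one objective.

S4, S8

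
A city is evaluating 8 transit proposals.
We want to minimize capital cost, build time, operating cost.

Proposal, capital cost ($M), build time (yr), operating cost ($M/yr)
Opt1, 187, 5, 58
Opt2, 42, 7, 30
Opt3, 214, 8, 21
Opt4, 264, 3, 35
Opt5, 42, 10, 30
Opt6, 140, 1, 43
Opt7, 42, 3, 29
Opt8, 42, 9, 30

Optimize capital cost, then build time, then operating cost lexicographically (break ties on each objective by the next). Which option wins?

Opt7

First minimize capital cost: best is 42, kept {Opt2, Opt5, Opt7, Opt8}.
Then minimize build time: best is 3, kept {Opt7}.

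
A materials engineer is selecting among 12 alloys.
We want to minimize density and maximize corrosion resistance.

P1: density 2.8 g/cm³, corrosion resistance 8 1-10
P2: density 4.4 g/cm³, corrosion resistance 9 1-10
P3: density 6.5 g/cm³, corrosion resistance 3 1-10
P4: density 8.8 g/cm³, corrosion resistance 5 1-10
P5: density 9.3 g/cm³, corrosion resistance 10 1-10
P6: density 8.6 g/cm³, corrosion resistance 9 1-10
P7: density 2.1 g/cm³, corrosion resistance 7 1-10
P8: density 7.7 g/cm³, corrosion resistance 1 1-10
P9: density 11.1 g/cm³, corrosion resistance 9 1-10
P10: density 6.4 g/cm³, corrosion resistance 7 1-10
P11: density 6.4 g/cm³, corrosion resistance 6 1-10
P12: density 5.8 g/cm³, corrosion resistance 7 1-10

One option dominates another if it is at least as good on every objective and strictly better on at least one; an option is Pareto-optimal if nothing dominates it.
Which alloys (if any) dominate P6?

P2: density 4.4≤8.6, corrosion resistance 9≥9 — dominates P6.
Others (P1, P3, P4, P5, P7, P8, P9, P10, P11, P12) are each worse than P6 on at least one objective.

P2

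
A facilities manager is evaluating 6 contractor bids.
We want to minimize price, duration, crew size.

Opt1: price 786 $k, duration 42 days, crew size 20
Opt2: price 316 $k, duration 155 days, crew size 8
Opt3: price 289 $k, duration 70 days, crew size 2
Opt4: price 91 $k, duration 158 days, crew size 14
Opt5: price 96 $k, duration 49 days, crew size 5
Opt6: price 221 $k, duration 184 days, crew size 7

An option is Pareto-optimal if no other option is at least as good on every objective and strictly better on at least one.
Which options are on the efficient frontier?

Opt1, Opt3, Opt4, Opt5

Opt1: not dominated (best duration).
Opt2: dominated by Opt3 (price 289≤316, duration 70≤155, crew size 2≤8).
Opt3: not dominated (best crew size).
Opt4: not dominated (best price).
Opt5: not dominated.
Opt6: dominated by Opt5 (price 96≤221, duration 49≤184, crew size 5≤7).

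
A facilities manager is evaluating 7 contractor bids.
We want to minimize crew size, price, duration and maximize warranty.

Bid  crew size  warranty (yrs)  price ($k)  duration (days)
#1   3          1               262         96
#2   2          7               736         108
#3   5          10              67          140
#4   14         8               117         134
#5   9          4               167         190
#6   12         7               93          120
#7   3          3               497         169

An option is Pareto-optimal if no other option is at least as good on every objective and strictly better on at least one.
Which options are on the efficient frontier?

#1: not dominated (best duration).
#2: not dominated (best crew size).
#3: not dominated (best warranty).
#4: not dominated.
#5: dominated by #3 (crew size 5≤9, warranty 10≥4, price 67≤167, duration 140≤190).
#6: not dominated.
#7: not dominated.

#1, #2, #3, #4, #6, #7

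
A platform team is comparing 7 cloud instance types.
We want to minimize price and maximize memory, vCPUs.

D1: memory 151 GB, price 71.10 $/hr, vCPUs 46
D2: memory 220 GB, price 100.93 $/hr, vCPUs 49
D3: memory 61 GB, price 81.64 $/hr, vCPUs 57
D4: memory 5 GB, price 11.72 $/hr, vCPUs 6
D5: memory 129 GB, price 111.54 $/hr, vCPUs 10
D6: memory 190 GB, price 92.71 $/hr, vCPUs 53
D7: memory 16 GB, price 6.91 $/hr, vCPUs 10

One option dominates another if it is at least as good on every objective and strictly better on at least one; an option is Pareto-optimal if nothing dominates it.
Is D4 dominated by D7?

Yes

D7 vs D4: memory 16≥5, price 6.91≤11.72, vCPUs 10≥6 — D7 is at least as good on every objective with at least one strict improvement.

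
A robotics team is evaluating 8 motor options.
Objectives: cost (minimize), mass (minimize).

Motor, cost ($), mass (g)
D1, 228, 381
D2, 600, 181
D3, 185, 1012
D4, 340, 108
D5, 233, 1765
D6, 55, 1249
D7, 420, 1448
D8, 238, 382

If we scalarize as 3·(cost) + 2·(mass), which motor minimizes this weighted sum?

D1: 3·228 + 2·381 = 1446
D2: 3·600 + 2·181 = 2162
D3: 3·185 + 2·1012 = 2579
D4: 3·340 + 2·108 = 1236
D5: 3·233 + 2·1765 = 4229
D6: 3·55 + 2·1249 = 2663
D7: 3·420 + 2·1448 = 4156
D8: 3·238 + 2·382 = 1478
Lowest: D4 at 1236.

D4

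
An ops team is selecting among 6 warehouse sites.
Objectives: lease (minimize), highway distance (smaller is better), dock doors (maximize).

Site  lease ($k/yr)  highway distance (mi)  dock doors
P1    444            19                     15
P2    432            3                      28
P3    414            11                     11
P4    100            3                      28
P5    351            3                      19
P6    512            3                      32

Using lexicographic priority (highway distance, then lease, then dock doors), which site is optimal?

P4

First minimize highway distance: best is 3, kept {P2, P4, P5, P6}.
Then minimize lease: best is 100, kept {P4}.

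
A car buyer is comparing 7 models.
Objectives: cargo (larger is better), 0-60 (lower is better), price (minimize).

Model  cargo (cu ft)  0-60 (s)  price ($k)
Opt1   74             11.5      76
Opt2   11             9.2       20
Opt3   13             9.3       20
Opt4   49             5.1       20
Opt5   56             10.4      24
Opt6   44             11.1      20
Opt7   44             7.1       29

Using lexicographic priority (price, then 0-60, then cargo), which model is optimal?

First minimize price: best is 20, kept {Opt2, Opt3, Opt4, Opt6}.
Then minimize 0-60: best is 5.1, kept {Opt4}.

Opt4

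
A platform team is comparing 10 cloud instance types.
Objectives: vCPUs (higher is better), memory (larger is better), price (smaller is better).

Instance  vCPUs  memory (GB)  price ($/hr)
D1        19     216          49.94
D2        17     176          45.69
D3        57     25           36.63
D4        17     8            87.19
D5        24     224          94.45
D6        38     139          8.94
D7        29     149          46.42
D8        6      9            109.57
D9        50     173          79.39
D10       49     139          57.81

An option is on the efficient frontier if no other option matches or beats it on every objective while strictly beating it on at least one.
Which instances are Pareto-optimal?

D1, D2, D3, D5, D6, D7, D9, D10

D1: not dominated.
D2: not dominated.
D3: not dominated (best vCPUs).
D4: dominated by D1 (vCPUs 19≥17, memory 216≥8, price 49.94≤87.19).
D5: not dominated (best memory).
D6: not dominated (best price).
D7: not dominated.
D8: dominated by D1 (vCPUs 19≥6, memory 216≥9, price 49.94≤109.57).
D9: not dominated.
D10: not dominated.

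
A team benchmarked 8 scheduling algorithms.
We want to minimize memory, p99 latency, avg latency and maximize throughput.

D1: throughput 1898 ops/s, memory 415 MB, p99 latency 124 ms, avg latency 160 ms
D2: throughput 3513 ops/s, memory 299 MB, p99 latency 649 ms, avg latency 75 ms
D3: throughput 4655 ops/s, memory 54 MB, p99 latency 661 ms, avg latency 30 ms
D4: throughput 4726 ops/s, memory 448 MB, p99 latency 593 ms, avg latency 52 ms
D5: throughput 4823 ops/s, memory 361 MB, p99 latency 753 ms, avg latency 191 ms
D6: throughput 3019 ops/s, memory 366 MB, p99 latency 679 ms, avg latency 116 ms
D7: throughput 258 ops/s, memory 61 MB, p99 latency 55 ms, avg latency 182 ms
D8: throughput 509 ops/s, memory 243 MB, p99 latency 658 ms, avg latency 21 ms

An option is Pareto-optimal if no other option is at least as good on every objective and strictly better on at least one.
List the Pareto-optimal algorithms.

D1, D2, D3, D4, D5, D7, D8

D1: not dominated.
D2: not dominated.
D3: not dominated (best memory).
D4: not dominated.
D5: not dominated (best throughput).
D6: dominated by D2 (throughput 3513≥3019, memory 299≤366, p99 latency 649≤679, avg latency 75≤116).
D7: not dominated (best p99 latency).
D8: not dominated (best avg latency).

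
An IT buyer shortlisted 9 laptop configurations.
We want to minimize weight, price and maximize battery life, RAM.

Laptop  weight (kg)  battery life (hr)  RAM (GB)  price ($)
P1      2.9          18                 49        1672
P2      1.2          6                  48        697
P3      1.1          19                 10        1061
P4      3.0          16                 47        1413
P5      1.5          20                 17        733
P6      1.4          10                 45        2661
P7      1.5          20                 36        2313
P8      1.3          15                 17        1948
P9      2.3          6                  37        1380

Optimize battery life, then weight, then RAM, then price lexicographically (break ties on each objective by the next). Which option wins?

P7

First maximize battery life: best is 20, kept {P5, P7}.
Then minimize weight: best is 1.5, kept {P5, P7}.
Then maximize RAM: best is 36, kept {P7}.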